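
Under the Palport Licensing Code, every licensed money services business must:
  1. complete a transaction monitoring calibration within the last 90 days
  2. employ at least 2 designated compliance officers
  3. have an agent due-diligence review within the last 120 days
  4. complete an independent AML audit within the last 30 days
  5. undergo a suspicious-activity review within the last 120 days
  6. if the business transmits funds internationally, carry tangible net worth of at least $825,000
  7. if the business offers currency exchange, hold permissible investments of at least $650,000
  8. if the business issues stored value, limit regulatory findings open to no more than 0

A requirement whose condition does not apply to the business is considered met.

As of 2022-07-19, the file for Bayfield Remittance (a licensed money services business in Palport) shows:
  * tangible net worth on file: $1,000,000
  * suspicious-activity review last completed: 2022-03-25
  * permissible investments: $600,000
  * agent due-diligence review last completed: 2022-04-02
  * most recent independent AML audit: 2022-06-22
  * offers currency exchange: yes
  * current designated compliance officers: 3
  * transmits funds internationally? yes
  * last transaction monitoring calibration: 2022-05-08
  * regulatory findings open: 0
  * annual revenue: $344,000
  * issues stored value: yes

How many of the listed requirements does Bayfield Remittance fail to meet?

1. transaction monitoring calibration 72 days ago vs limit 90 → met
2. designated compliance officers 3 ≥ 2 → met
3. agent due-diligence review 108 days ago vs limit 120 → met
4. independent AML audit 27 days ago vs limit 30 → met
5. suspicious-activity review 116 days ago vs limit 120 → met
6. condition 'transmits funds internationally' holds; tangible net worth $1,000,000 ≥ $825,000 → met
7. condition 'offers currency exchange' holds; permissible investments $600,000 < $650,000 → not met
8. condition 'issues stored value' holds; regulatory findings open 0 ≤ 0 → met
Not met: 1 of 8

1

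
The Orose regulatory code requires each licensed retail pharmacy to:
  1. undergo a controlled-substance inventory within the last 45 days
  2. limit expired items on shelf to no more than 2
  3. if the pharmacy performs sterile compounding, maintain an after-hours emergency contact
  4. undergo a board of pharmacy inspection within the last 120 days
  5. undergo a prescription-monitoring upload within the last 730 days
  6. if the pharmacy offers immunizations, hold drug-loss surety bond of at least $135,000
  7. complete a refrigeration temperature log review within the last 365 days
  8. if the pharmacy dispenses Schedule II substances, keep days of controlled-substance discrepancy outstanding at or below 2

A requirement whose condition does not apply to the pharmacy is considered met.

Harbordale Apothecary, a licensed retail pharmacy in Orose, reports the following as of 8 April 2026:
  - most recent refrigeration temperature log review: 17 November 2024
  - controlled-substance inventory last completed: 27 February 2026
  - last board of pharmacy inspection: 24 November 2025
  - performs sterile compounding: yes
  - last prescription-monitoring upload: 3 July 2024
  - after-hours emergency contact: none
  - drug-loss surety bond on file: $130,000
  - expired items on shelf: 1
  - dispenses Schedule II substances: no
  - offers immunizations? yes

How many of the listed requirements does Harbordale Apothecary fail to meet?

4

1. controlled-substance inventory 40 days ago vs limit 45 → met
2. expired items on shelf 1 ≤ 2 → met
3. condition 'performs sterile compounding' holds; after-hours emergency contact absent → not met
4. board of pharmacy inspection 135 days ago vs limit 120 → not met
5. prescription-monitoring upload 644 days ago vs limit 730 → met
6. condition 'offers immunizations' holds; drug-loss surety bond $130,000 < $135,000 → not met
7. refrigeration temperature log review 507 days ago vs limit 365 → not met
8. condition 'dispenses Schedule II substances' does not hold → requirement n/a → met
Not met: 4 of 8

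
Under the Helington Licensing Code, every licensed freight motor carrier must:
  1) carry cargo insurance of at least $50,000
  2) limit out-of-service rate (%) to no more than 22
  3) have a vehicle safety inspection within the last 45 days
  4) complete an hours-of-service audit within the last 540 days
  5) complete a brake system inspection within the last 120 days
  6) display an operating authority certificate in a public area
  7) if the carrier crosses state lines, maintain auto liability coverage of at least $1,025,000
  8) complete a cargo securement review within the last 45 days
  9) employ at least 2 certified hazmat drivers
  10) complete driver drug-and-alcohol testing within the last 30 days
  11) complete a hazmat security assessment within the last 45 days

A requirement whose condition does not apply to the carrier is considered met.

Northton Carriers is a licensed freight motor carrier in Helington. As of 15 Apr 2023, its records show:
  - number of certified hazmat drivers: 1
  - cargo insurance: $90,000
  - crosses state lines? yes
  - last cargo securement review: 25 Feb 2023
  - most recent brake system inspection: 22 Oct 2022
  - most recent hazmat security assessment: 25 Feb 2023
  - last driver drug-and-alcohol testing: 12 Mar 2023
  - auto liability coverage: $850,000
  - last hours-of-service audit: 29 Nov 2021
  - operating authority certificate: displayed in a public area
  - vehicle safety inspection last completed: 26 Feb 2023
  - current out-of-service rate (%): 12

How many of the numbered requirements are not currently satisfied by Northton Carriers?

1. cargo insurance $90,000 ≥ $50,000 → met
2. out-of-service rate (%) 12 ≤ 22 → met
3. vehicle safety inspection 48 days ago vs limit 45 → not met
4. hours-of-service audit 502 days ago vs limit 540 → met
5. brake system inspection 175 days ago vs limit 120 → not met
6. operating authority certificate present → met
7. condition 'crosses state lines' holds; auto liability coverage $850,000 < $1,025,000 → not met
8. cargo securement review 49 days ago vs limit 45 → not met
9. certified hazmat drivers 1 < 2 → not met
10. driver drug-and-alcohol testing 34 days ago vs limit 30 → not met
11. hazmat security assessment 49 days ago vs limit 45 → not met
Not met: 7 of 11

7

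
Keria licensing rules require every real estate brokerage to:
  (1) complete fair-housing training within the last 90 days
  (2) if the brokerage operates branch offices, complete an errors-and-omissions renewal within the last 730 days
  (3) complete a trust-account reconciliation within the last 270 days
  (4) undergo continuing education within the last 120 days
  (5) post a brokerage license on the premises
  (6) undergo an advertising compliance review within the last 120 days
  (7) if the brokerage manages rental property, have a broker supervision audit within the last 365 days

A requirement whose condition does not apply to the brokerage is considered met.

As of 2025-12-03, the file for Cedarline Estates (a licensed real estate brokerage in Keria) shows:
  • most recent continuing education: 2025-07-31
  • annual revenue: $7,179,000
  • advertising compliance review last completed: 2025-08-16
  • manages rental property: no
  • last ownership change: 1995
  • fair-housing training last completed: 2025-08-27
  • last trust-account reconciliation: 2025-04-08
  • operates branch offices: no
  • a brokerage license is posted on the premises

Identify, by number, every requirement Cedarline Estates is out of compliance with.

1, 4

1. fair-housing training 98 days ago vs limit 90 → not met
2. condition 'operates branch offices' does not hold → requirement n/a → met
3. trust-account reconciliation 239 days ago vs limit 270 → met
4. continuing education 125 days ago vs limit 120 → not met
5. brokerage license present → met
6. advertising compliance review 109 days ago vs limit 120 → met
7. condition 'manages rental property' does not hold → requirement n/a → met
Not met: 1, 4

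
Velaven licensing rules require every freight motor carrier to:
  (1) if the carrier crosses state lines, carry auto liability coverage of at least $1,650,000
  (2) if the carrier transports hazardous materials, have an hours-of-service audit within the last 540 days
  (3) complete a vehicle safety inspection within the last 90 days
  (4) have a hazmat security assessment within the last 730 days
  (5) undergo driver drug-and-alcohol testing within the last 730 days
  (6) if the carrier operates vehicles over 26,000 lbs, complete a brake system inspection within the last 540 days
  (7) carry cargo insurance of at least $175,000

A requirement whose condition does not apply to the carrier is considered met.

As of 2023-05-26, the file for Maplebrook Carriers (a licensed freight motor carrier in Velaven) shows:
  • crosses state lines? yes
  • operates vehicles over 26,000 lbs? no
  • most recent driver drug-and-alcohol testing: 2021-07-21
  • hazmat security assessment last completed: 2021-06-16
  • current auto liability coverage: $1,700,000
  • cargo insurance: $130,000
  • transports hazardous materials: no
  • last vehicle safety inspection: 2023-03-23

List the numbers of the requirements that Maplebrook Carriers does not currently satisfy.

1. condition 'crosses state lines' holds; auto liability coverage $1,700,000 ≥ $1,650,000 → met
2. condition 'transports hazardous materials' does not hold → requirement n/a → met
3. vehicle safety inspection 64 days ago vs limit 90 → met
4. hazmat security assessment 709 days ago vs limit 730 → met
5. driver drug-and-alcohol testing 674 days ago vs limit 730 → met
6. condition 'operates vehicles over 26,000 lbs' does not hold → requirement n/a → met
7. cargo insurance $130,000 < $175,000 → not met
Not met: 7

7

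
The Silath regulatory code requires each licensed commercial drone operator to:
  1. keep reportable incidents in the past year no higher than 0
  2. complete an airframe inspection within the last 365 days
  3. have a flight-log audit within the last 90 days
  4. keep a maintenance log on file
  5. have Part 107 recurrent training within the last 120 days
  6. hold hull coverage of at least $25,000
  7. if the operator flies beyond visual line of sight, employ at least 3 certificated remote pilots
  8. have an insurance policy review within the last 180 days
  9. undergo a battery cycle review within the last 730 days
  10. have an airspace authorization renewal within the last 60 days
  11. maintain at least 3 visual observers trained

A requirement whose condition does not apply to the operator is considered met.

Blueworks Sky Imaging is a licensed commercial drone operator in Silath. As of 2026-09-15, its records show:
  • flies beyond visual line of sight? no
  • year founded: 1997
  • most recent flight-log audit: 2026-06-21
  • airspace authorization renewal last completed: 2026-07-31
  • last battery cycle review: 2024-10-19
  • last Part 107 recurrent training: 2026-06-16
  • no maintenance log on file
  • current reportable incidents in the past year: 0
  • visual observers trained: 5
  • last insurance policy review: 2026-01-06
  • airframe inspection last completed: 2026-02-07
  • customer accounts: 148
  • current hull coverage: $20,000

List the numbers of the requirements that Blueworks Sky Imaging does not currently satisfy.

4, 6, 8

1. reportable incidents in the past year 0 ≤ 0 → met
2. airframe inspection 220 days ago vs limit 365 → met
3. flight-log audit 86 days ago vs limit 90 → met
4. maintenance log absent → not met
5. Part 107 recurrent training 91 days ago vs limit 120 → met
6. hull coverage $20,000 < $25,000 → not met
7. condition 'flies beyond visual line of sight' does not hold → requirement n/a → met
8. insurance policy review 252 days ago vs limit 180 → not met
9. battery cycle review 696 days ago vs limit 730 → met
10. airspace authorization renewal 46 days ago vs limit 60 → met
11. visual observers trained 5 ≥ 3 → met
Not met: 4, 6, 8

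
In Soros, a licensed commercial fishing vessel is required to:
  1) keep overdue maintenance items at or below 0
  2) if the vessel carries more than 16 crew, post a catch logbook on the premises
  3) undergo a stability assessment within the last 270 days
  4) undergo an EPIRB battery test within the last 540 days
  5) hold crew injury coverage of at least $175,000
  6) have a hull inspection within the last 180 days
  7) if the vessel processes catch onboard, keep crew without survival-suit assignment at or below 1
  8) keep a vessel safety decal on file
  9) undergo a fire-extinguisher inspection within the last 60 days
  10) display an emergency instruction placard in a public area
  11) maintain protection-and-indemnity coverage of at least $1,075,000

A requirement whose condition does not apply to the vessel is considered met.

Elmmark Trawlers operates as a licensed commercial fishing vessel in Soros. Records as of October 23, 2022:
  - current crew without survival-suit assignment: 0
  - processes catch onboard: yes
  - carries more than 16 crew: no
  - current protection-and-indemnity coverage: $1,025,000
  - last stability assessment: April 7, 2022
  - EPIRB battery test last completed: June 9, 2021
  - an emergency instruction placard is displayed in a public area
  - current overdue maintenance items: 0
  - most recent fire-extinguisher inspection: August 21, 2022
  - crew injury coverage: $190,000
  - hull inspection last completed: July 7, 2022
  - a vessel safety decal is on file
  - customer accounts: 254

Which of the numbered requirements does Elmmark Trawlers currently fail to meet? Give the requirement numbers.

9, 11

1. overdue maintenance items 0 ≤ 0 → met
2. condition 'carries more than 16 crew' does not hold → requirement n/a → met
3. stability assessment 199 days ago vs limit 270 → met
4. EPIRB battery test 501 days ago vs limit 540 → met
5. crew injury coverage $190,000 ≥ $175,000 → met
6. hull inspection 108 days ago vs limit 180 → met
7. condition 'processes catch onboard' holds; crew without survival-suit assignment 0 ≤ 1 → met
8. vessel safety decal present → met
9. fire-extinguisher inspection 63 days ago vs limit 60 → not met
10. emergency instruction placard present → met
11. protection-and-indemnity coverage $1,025,000 < $1,075,000 → not met
Not met: 9, 11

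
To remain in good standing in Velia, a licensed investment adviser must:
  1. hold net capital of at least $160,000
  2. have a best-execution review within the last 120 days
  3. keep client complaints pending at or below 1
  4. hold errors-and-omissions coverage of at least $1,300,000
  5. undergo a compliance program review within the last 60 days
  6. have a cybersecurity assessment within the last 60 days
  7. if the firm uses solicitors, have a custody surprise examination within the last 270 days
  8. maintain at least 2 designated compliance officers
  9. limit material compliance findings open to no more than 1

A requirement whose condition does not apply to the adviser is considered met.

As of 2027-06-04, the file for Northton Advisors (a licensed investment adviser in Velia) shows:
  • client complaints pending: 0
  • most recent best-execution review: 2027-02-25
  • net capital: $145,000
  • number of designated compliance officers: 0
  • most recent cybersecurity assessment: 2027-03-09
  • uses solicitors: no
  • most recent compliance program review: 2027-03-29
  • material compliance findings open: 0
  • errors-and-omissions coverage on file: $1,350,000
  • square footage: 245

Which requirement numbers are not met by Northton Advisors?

1. net capital $145,000 < $160,000 → not met
2. best-execution review 99 days ago vs limit 120 → met
3. client complaints pending 0 ≤ 1 → met
4. errors-and-omissions coverage $1,350,000 ≥ $1,300,000 → met
5. compliance program review 67 days ago vs limit 60 → not met
6. cybersecurity assessment 87 days ago vs limit 60 → not met
7. condition 'uses solicitors' does not hold → requirement n/a → met
8. designated compliance officers 0 < 2 → not met
9. material compliance findings open 0 ≤ 1 → met
Not met: 1, 5, 6, 8

1, 5, 6, 8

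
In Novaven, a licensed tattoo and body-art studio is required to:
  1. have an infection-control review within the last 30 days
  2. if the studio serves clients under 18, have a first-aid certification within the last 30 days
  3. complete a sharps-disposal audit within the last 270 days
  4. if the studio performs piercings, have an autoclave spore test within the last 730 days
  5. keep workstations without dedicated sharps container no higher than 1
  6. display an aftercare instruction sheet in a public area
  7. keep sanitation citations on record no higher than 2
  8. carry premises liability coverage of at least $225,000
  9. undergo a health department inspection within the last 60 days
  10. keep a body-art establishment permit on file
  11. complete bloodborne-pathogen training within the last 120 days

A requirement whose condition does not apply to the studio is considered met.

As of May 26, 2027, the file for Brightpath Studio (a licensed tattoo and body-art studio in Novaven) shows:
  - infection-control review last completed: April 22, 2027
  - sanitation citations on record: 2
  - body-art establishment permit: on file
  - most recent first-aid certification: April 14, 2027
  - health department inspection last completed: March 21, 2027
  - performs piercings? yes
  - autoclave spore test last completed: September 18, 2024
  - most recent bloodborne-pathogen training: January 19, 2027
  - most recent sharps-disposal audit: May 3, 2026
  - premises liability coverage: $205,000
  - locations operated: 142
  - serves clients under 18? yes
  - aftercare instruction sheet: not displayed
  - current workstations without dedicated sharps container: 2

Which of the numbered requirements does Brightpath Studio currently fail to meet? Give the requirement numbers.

1. infection-control review 34 days ago vs limit 30 → not met
2. condition 'serves clients under 18' holds; first-aid certification 42 days ago vs limit 30 → not met
3. sharps-disposal audit 388 days ago vs limit 270 → not met
4. condition 'performs piercings' holds; autoclave spore test 980 days ago vs limit 730 → not met
5. workstations without dedicated sharps container 2 > 1 → not met
6. aftercare instruction sheet absent → not met
7. sanitation citations on record 2 ≤ 2 → met
8. premises liability coverage $205,000 < $225,000 → not met
9. health department inspection 66 days ago vs limit 60 → not met
10. body-art establishment permit present → met
11. bloodborne-pathogen training 127 days ago vs limit 120 → not met
Not met: 1, 2, 3, 4, 5, 6, 8, 9, 11

1, 2, 3, 4, 5, 6, 8, 9, 11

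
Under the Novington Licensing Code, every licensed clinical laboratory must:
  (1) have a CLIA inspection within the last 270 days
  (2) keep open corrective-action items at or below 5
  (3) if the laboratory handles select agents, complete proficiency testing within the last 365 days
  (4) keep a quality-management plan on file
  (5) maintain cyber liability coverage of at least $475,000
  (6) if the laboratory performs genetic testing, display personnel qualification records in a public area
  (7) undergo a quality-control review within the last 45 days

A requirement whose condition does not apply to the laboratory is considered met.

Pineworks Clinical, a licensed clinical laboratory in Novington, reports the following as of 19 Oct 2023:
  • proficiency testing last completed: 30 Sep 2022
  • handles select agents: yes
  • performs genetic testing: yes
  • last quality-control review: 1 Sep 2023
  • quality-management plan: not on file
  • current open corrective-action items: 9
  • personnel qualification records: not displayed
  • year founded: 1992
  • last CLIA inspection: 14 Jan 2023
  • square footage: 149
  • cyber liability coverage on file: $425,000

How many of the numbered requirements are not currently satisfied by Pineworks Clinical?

1. CLIA inspection 278 days ago vs limit 270 → not met
2. open corrective-action items 9 > 5 → not met
3. condition 'handles select agents' holds; proficiency testing 384 days ago vs limit 365 → not met
4. quality-management plan absent → not met
5. cyber liability coverage $425,000 < $475,000 → not met
6. condition 'performs genetic testing' holds; personnel qualification records absent → not met
7. quality-control review 48 days ago vs limit 45 → not met
Not met: 7 of 7

7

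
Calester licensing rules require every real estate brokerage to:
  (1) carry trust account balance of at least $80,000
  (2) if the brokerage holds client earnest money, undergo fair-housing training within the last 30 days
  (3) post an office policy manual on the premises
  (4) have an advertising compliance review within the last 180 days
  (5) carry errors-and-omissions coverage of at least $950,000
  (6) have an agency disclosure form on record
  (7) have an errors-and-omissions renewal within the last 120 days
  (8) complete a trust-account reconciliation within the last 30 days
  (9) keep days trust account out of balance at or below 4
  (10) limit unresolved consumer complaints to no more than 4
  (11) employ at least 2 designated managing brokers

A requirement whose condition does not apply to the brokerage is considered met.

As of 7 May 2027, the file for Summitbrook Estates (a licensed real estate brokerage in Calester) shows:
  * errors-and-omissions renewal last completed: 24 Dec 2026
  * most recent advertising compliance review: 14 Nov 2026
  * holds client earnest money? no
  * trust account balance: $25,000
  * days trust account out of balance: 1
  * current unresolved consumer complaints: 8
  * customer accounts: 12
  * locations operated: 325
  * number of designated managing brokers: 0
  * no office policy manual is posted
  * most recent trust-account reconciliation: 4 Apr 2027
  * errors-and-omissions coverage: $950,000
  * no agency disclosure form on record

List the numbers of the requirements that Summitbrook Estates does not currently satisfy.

1, 3, 6, 7, 8, 10, 11

1. trust account balance $25,000 < $80,000 → not met
2. condition 'holds client earnest money' does not hold → requirement n/a → met
3. office policy manual absent → not met
4. advertising compliance review 174 days ago vs limit 180 → met
5. errors-and-omissions coverage $950,000 ≥ $950,000 → met
6. agency disclosure form absent → not met
7. errors-and-omissions renewal 134 days ago vs limit 120 → not met
8. trust-account reconciliation 33 days ago vs limit 30 → not met
9. days trust account out of balance 1 ≤ 4 → met
10. unresolved consumer complaints 8 > 4 → not met
11. designated managing brokers 0 < 2 → not met
Not met: 1, 3, 6, 7, 8, 10, 11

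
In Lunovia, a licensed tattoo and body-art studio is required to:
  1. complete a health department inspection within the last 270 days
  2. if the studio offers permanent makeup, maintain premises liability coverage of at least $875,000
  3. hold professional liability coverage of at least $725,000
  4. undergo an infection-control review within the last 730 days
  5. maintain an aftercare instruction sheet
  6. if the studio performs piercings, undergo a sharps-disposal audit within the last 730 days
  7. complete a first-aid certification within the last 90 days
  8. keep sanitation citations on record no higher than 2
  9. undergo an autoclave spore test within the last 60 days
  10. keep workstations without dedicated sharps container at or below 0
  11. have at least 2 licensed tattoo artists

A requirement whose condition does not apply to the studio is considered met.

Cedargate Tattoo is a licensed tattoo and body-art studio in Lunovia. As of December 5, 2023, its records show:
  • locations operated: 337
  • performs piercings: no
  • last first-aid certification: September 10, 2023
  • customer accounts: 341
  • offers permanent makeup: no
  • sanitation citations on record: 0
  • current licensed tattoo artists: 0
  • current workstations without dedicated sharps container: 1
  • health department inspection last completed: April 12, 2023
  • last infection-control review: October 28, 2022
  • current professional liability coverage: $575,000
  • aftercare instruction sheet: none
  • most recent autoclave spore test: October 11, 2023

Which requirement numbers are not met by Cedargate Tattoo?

1. health department inspection 237 days ago vs limit 270 → met
2. condition 'offers permanent makeup' does not hold → requirement n/a → met
3. professional liability coverage $575,000 < $725,000 → not met
4. infection-control review 403 days ago vs limit 730 → met
5. aftercare instruction sheet absent → not met
6. condition 'performs piercings' does not hold → requirement n/a → met
7. first-aid certification 86 days ago vs limit 90 → met
8. sanitation citations on record 0 ≤ 2 → met
9. autoclave spore test 55 days ago vs limit 60 → met
10. workstations without dedicated sharps container 1 > 0 → not met
11. licensed tattoo artists 0 < 2 → not met
Not met: 3, 5, 10, 11

3, 5, 10, 11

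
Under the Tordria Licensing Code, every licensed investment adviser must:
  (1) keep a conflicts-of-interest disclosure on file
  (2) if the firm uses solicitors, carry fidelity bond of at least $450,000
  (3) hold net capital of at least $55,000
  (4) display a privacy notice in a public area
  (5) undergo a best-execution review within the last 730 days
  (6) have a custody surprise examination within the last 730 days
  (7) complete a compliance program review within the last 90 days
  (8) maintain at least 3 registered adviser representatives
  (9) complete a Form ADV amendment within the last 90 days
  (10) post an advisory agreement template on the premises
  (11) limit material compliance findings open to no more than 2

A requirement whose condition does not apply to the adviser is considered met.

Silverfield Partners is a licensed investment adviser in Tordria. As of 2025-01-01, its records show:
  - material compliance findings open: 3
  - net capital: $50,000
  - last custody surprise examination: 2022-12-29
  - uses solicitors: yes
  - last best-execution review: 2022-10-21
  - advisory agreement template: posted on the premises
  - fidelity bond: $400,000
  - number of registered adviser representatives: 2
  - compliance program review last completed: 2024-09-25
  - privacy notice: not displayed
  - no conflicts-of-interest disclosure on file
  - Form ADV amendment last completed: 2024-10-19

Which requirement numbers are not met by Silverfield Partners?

1. conflicts-of-interest disclosure absent → not met
2. condition 'uses solicitors' holds; fidelity bond $400,000 < $450,000 → not met
3. net capital $50,000 < $55,000 → not met
4. privacy notice absent → not met
5. best-execution review 803 days ago vs limit 730 → not met
6. custody surprise examination 734 days ago vs limit 730 → not met
7. compliance program review 98 days ago vs limit 90 → not met
8. registered adviser representatives 2 < 3 → not met
9. Form ADV amendment 74 days ago vs limit 90 → met
10. advisory agreement template present → met
11. material compliance findings open 3 > 2 → not met
Not met: 1, 2, 3, 4, 5, 6, 7, 8, 11

1, 2, 3, 4, 5, 6, 7, 8, 11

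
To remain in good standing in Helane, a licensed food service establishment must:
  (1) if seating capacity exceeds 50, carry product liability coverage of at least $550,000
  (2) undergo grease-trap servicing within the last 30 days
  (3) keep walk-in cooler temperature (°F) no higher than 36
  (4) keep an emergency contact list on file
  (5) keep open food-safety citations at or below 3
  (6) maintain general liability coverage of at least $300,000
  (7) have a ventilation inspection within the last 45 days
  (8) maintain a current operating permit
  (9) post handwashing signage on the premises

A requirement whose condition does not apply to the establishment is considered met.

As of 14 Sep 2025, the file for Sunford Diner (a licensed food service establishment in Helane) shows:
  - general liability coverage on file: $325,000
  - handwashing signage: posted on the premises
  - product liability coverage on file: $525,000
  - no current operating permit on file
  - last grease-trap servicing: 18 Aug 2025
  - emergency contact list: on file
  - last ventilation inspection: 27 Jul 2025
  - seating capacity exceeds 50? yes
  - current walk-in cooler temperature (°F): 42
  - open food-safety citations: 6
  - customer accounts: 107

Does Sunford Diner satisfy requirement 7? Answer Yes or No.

No

7. ventilation inspection 49 days ago vs limit 45 → not met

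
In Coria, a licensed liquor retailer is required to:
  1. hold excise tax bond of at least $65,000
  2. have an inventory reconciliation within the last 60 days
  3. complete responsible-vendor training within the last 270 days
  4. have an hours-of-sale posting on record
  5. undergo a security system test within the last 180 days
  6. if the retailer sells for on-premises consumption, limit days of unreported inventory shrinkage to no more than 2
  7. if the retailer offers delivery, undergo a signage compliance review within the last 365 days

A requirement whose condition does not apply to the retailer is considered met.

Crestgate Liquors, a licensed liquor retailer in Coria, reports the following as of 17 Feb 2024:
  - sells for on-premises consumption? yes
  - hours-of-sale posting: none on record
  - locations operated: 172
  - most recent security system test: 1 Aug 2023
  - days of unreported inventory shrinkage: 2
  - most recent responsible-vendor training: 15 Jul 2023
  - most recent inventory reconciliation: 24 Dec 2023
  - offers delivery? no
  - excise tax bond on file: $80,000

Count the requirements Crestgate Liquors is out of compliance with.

2

1. excise tax bond $80,000 ≥ $65,000 → met
2. inventory reconciliation 55 days ago vs limit 60 → met
3. responsible-vendor training 217 days ago vs limit 270 → met
4. hours-of-sale posting absent → not met
5. security system test 200 days ago vs limit 180 → not met
6. condition 'sells for on-premises consumption' holds; days of unreported inventory shrinkage 2 ≤ 2 → met
7. condition 'offers delivery' does not hold → requirement n/a → met
Not met: 2 of 7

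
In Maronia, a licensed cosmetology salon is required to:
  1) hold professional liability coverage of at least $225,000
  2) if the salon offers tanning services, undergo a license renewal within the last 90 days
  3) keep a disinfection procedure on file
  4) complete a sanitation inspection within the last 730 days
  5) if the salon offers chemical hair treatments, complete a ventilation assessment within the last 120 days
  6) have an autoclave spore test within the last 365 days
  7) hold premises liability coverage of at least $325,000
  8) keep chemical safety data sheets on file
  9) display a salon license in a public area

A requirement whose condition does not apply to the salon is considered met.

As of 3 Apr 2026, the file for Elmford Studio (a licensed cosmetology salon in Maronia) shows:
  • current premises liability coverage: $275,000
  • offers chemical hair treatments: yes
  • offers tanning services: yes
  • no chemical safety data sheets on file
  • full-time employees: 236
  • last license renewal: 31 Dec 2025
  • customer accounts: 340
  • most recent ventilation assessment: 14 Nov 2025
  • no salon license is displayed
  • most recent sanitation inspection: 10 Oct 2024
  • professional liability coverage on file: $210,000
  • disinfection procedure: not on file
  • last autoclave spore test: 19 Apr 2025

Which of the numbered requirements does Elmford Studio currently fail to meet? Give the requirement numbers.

1, 2, 3, 5, 7, 8, 9

1. professional liability coverage $210,000 < $225,000 → not met
2. condition 'offers tanning services' holds; license renewal 93 days ago vs limit 90 → not met
3. disinfection procedure absent → not met
4. sanitation inspection 540 days ago vs limit 730 → met
5. condition 'offers chemical hair treatments' holds; ventilation assessment 140 days ago vs limit 120 → not met
6. autoclave spore test 349 days ago vs limit 365 → met
7. premises liability coverage $275,000 < $325,000 → not met
8. chemical safety data sheets absent → not met
9. salon license absent → not met
Not met: 1, 2, 3, 5, 7, 8, 9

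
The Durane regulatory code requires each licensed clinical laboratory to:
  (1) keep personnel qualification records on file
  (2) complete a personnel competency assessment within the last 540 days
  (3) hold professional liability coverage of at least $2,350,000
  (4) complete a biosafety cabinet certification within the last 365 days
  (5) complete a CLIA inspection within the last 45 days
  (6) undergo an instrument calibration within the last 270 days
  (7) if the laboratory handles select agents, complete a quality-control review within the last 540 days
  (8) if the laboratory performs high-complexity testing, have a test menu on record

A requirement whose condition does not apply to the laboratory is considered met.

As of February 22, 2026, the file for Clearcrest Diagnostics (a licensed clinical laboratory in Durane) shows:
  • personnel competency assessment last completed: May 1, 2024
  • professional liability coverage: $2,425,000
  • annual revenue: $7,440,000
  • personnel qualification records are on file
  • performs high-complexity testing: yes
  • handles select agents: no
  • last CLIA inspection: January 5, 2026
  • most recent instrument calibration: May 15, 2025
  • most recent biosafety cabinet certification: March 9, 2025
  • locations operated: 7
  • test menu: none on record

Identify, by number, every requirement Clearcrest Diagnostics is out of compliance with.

2, 5, 6, 8

1. personnel qualification records present → met
2. personnel competency assessment 662 days ago vs limit 540 → not met
3. professional liability coverage $2,425,000 ≥ $2,350,000 → met
4. biosafety cabinet certification 350 days ago vs limit 365 → met
5. CLIA inspection 48 days ago vs limit 45 → not met
6. instrument calibration 283 days ago vs limit 270 → not met
7. condition 'handles select agents' does not hold → requirement n/a → met
8. condition 'performs high-complexity testing' holds; test menu absent → not met
Not met: 2, 5, 6, 8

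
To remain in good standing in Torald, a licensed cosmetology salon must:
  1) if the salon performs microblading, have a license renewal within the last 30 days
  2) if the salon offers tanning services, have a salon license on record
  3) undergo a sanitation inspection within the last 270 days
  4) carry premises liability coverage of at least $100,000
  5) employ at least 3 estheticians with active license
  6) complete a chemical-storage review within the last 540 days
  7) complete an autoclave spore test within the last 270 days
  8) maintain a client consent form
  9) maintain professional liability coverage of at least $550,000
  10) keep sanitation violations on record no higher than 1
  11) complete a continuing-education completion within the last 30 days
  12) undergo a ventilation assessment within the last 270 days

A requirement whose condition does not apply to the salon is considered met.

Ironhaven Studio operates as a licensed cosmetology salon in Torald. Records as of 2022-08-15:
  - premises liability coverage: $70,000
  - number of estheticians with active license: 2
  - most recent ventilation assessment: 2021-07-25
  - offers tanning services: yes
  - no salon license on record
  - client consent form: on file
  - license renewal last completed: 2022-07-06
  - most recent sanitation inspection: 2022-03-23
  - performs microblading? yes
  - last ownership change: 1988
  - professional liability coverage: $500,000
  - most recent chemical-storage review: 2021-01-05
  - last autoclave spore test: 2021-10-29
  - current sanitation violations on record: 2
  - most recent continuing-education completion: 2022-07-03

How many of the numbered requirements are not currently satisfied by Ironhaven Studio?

10

1. condition 'performs microblading' holds; license renewal 40 days ago vs limit 30 → not met
2. condition 'offers tanning services' holds; salon license absent → not met
3. sanitation inspection 145 days ago vs limit 270 → met
4. premises liability coverage $70,000 < $100,000 → not met
5. estheticians with active license 2 < 3 → not met
6. chemical-storage review 587 days ago vs limit 540 → not met
7. autoclave spore test 290 days ago vs limit 270 → not met
8. client consent form present → met
9. professional liability coverage $500,000 < $550,000 → not met
10. sanitation violations on record 2 > 1 → not met
11. continuing-education completion 43 days ago vs limit 30 → not met
12. ventilation assessment 386 days ago vs limit 270 → not met
Not met: 10 of 12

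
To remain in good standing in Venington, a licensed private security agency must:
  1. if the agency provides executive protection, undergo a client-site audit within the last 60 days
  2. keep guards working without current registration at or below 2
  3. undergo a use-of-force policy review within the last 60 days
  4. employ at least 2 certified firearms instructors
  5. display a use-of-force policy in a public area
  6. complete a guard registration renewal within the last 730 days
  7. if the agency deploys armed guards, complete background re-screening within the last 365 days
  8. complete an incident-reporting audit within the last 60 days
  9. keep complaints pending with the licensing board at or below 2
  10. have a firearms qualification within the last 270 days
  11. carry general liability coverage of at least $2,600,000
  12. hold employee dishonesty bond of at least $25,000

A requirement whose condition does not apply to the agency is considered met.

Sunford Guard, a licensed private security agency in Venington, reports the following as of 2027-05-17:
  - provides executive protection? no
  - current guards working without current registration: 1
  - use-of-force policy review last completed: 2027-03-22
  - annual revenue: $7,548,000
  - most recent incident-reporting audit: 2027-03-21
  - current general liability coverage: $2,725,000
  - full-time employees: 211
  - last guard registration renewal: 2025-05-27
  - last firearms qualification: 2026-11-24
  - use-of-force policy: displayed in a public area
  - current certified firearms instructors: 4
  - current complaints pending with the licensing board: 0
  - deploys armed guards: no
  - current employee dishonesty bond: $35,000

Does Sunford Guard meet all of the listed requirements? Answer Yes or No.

Yes

1. condition 'provides executive protection' does not hold → requirement n/a → met
2. guards working without current registration 1 ≤ 2 → met
3. use-of-force policy review 56 days ago vs limit 60 → met
4. certified firearms instructors 4 ≥ 2 → met
5. use-of-force policy present → met
6. guard registration renewal 720 days ago vs limit 730 → met
7. condition 'deploys armed guards' does not hold → requirement n/a → met
8. incident-reporting audit 57 days ago vs limit 60 → met
9. complaints pending with the licensing board 0 ≤ 2 → met
10. firearms qualification 174 days ago vs limit 270 → met
11. general liability coverage $2,725,000 ≥ $2,600,000 → met
12. employee dishonesty bond $35,000 ≥ $25,000 → met
All met.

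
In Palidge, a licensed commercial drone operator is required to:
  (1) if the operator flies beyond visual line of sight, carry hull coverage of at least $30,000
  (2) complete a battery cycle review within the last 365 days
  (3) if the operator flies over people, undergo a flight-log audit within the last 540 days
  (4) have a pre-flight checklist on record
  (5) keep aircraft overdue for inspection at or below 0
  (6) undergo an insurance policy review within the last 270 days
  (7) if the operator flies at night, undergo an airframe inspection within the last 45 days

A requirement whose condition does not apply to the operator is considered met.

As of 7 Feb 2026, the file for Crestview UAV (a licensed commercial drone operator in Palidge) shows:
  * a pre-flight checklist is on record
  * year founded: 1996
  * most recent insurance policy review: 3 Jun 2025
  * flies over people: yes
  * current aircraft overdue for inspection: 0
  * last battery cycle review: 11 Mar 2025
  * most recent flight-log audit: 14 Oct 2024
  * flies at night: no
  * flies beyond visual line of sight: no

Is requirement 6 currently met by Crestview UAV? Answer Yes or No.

Yes

6. insurance policy review 249 days ago vs limit 270 → met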